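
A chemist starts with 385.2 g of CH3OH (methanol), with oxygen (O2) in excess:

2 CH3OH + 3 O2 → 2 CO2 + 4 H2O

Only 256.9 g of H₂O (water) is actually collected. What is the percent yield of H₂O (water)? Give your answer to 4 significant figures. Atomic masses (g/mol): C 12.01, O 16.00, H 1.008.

59.31 %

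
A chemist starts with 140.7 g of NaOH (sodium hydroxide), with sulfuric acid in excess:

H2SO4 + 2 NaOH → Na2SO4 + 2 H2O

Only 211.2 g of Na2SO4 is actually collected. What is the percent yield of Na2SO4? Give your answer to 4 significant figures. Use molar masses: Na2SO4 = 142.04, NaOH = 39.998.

84.54 %

n(NaOH) = 140.70 g / 39.998 g/mol = 3.5177 mol.
From the equation the NaOH:Na2SO4 mole ratio is 2:1, so n(Na2SO4) = 3.5177 × 1/2 = 1.7588 mol.
Mass of Na2SO4 = 1.7588 mol × 142.04 g/mol = 249.83 g.
This is the theoretical yield. Percent yield = 211.2 g / 249.83 g × 100% = 84.539%.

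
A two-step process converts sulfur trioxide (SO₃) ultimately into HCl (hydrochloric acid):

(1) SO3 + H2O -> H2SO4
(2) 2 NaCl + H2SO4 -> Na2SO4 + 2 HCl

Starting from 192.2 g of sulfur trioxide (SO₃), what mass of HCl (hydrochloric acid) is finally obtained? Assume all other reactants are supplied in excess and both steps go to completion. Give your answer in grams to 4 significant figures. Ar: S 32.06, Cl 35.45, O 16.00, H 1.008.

175.0 g

M(SO3) = 32.06 + 3(16.00) = 80.06 g/mol.
M(HCl) = 1.008 + 35.45 = 36.458 g/mol.
n(SO3) = 192.20 / 80.06 = 2.4007 mol.
Step 1 gives a 1:1 ratio of SO3 to H2SO4, so n(H2SO4) = 2.4007 mol.
In step 2 the H2SO4:HCl ratio is 1:2, so n(HCl) = 4.8014 mol.
Mass of HCl = 4.8014 × 36.458 = 175.05 g.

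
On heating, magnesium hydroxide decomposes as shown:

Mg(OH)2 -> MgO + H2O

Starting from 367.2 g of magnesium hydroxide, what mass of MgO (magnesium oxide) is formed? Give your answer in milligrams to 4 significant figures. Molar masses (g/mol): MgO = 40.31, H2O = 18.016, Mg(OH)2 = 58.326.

253800 mg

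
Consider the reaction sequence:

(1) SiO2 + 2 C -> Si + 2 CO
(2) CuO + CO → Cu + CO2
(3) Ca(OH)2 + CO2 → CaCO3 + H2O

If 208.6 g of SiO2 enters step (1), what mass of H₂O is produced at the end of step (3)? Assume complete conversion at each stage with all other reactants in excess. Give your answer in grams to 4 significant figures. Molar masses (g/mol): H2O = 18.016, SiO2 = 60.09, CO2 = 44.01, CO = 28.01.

n(SiO2) = 208.6 / 60.09 = 3.4715 mol.
Reaction (1): SiO2→CO ratio 1:2 ⇒ n(CO) = 6.9429 mol.
Reaction (2): CO→CO2 ratio 1:1 ⇒ n(CO2) = 6.9429 mol.
Reaction (3): CO2→H2O ratio 1:1 ⇒ n(H2O) = 6.9429 mol.
Mass of H2O = 6.9429 × 18.016 = 125.08 g.

125.1 g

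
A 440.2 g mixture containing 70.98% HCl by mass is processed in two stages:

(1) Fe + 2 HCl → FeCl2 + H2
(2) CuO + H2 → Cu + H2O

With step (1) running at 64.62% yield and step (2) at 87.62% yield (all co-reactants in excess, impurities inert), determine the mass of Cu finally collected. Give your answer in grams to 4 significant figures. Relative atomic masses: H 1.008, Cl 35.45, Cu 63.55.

154.2 g

Pure HCl = 440.2 × 0.7098 = 312.45 g.
M(HCl) = 1.008 + 35.45 = 36.458 g/mol.
M(Cu) = 63.55 g/mol.
n(HCl) = 312.45 / 36.458 = 8.5702 mol.
Step 1 (HCl:H2 = 2:1): theoretical n(H2) = 4.2851 mol; at 64.62% yield, n(H2) = 2.7690 mol.
Step 2 (H2:Cu = 1:1): theoretical n(Cu) = 2.7690 mol, so theoretical mass = 2.7690 × 63.55 = 175.97 g.
At 87.62% yield, actual mass of Cu = 175.97 × 0.8762 = 154.19 g.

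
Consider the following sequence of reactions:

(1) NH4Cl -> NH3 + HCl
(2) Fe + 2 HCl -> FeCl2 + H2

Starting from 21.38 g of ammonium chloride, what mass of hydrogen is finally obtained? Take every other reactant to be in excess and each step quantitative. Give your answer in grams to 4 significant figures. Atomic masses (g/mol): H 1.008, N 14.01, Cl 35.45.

0.4029 g

M(NH4Cl) = 14.01 + 4(1.008) + 35.45 = 53.492 g/mol.
M(H2) = 2(1.008) = 2.016 g/mol.
n(NH4Cl) = 21.380 / 53.492 = 0.39969 mol.
Step 1 gives a 1:1 ratio of NH4Cl to HCl, so n(HCl) = 0.39969 mol.
In step 2 the HCl:H2 ratio is 2:1, so n(H2) = 0.19984 mol.
Mass of H2 = 0.19984 × 2.016 = 0.40288 g.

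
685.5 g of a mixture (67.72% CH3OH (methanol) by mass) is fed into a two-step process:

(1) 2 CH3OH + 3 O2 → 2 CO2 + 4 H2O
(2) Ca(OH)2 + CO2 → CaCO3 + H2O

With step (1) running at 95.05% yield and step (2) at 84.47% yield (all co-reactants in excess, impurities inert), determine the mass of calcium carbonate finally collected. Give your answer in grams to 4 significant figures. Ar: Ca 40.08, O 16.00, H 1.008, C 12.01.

1164 g

Pure CH3OH = 685.5 × 0.6772 = 464.22 g.
M(CH3OH) = 12.01 + 4(1.008) + 16.00 = 32.042 g/mol.
M(CaCO3) = 40.08 + 12.01 + 3(16.00) = 100.09 g/mol.
n(CH3OH) = 464.22 / 32.042 = 14.488 mol.
Step 1 (CH3OH:CO2 = 2:2): theoretical n(CO2) = 14.488 mol; at 95.05% yield, n(CO2) = 13.771 mol.
Step 2 (CO2:CaCO3 = 1:1): theoretical n(CaCO3) = 13.771 mol, so theoretical mass = 13.771 × 100.09 = 1378.3 g.
At 84.47% yield, actual mass of CaCO3 = 1378.3 × 0.8447 = 1164.3 g.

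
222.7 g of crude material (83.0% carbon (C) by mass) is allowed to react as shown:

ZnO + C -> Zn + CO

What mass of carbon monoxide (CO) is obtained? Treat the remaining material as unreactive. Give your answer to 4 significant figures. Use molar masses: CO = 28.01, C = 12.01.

Mass of pure C = 222.7 g × 0.830 = 184.84 g.
n(C) = 184.84 g / 12.01 g/mol = 15.391 mol.
From the equation the C:CO mole ratio is 1:1, so n(CO) = 15.391 × 1/1 = 15.391 mol.
Mass of CO = 15.391 mol × 28.01 g/mol = 431.09 g.

431.1 g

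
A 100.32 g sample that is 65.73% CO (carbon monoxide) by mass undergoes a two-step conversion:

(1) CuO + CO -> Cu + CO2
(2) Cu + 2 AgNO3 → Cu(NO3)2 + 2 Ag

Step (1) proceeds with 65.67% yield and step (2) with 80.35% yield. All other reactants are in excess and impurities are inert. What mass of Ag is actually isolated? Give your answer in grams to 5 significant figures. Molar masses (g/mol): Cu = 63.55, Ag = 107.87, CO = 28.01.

267.99 g

Pure CO = 100.32 × 0.6573 = 65.9403 g.
n(CO) = 65.9403 / 28.01 = 2.35417 mol.
Step 1 (CO:Cu = 1:1): theoretical n(Cu) = 2.35417 mol; at 65.67% yield, n(Cu) = 1.54598 mol.
Step 2 (Cu:Ag = 1:2): theoretical n(Ag) = 3.09197 mol, so theoretical mass = 3.09197 × 107.87 = 333.531 g.
At 80.35% yield, actual mass of Ag = 333.531 × 0.8035 = 267.992 g.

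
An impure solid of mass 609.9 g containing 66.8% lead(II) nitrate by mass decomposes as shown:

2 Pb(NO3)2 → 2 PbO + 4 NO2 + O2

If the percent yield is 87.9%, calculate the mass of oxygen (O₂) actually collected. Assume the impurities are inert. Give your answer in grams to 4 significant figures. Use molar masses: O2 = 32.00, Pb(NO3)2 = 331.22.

17.30 g

Pure Pb(NO3)2 available = 609.9 g × 0.668 = 407.41 g.
n(Pb(NO3)2) = 407.41 g / 331.22 g/mol = 1.2300 mol.
From the equation the Pb(NO3)2:O2 mole ratio is 2:1, so n(O2) = 1.2300 × 1/2 = 0.61502 mol.
Mass of O2 = 0.61502 mol × 32.00 g/mol = 19.681 g.
Actual mass collected = 19.681 g × 0.879 = 17.299 g.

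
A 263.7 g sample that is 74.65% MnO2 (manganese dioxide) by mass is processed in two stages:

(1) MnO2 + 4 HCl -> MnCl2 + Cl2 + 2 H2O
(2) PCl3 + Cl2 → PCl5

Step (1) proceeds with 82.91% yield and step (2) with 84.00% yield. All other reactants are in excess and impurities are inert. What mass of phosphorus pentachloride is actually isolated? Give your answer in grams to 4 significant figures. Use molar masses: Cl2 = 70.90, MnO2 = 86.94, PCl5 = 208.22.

328.3 g

Pure MnO2 = 263.7 × 0.7465 = 196.85 g.
n(MnO2) = 196.85 / 86.94 = 2.2642 mol.
Step 1 (MnO2:Cl2 = 1:1): theoretical n(Cl2) = 2.2642 mol; at 82.91% yield, n(Cl2) = 1.8773 mol.
Step 2 (Cl2:PCl5 = 1:1): theoretical n(PCl5) = 1.8773 mol, so theoretical mass = 1.8773 × 208.22 = 390.89 g.
At 84.00% yield, actual mass of PCl5 = 390.89 × 0.8400 = 328.34 g.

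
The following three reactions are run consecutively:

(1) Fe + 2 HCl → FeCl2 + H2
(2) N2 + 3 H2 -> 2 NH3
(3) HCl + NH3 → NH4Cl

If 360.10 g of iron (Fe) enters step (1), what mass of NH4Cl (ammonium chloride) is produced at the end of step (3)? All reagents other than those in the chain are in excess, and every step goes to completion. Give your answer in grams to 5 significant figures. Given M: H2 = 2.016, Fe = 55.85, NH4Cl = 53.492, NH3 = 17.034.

229.93 g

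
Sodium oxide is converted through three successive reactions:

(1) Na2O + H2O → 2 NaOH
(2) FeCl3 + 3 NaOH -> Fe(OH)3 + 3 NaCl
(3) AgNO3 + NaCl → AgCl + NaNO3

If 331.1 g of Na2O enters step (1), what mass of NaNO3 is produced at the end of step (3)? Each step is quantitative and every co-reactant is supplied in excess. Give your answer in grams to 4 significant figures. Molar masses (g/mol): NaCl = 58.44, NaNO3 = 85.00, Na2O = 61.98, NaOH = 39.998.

908.1 g

n(Na2O) = 331.1 / 61.98 = 5.3420 mol.
Reaction (1): Na2O→NaOH ratio 1:2 ⇒ n(NaOH) = 10.684 mol.
Reaction (2): NaOH→NaCl ratio 3:3 ⇒ n(NaCl) = 10.684 mol.
Reaction (3): NaCl→NaNO3 ratio 1:1 ⇒ n(NaNO3) = 10.684 mol.
Mass of NaNO3 = 10.684 × 85.00 = 908.15 g.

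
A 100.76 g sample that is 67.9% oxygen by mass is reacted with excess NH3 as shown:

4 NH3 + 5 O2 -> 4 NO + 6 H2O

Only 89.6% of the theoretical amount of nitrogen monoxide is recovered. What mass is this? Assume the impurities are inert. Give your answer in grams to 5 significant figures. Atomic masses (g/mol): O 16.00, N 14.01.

45.991 g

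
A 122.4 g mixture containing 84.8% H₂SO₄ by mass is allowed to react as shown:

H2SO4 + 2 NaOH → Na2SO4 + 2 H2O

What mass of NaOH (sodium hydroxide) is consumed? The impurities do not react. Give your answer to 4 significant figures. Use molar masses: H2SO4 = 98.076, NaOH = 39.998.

Mass of pure H2SO4 = 122.4 g × 0.848 = 103.80 g.
n(H2SO4) = 103.80 g / 98.076 g/mol = 1.0583 mol.
From the equation the H2SO4:NaOH mole ratio is 1:2, so n(NaOH) = 1.0583 × 2/1 = 2.1166 mol.
Mass of NaOH = 2.1166 mol × 39.998 g/mol = 84.661 g.

84.66 g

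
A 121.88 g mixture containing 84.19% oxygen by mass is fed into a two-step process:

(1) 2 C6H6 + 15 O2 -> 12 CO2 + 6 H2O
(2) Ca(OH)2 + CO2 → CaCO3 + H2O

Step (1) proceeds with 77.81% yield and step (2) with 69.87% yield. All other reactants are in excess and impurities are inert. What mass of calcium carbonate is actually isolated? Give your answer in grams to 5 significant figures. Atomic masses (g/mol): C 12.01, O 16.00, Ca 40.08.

Pure O2 = 121.88 × 0.8419 = 102.611 g.
M(O2) = 2(16.00) = 32.00 g/mol.
M(CaCO3) = 40.08 + 12.01 + 3(16.00) = 100.09 g/mol.
n(O2) = 102.611 / 32.00 = 3.20659 mol.
Step 1 (O2:CO2 = 15:12): theoretical n(CO2) = 2.56527 mol; at 77.81% yield, n(CO2) = 1.99604 mol.
Step 2 (CO2:CaCO3 = 1:1): theoretical n(CaCO3) = 1.99604 mol, so theoretical mass = 1.99604 × 100.09 = 199.783 g.
At 69.87% yield, actual mass of CaCO3 = 199.783 × 0.6987 = 139.589 g.

139.59 g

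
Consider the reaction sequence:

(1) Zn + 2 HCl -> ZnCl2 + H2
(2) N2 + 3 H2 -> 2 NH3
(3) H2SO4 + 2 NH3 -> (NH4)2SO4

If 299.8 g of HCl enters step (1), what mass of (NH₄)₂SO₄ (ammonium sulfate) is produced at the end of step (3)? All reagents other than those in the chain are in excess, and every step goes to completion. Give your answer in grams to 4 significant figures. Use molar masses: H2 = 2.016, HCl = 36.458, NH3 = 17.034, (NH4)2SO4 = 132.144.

n(HCl) = 299.8 / 36.458 = 8.2232 mol.
Reaction (1): HCl→H2 ratio 2:1 ⇒ n(H2) = 4.1116 mol.
Reaction (2): H2→NH3 ratio 3:2 ⇒ n(NH3) = 2.7411 mol.
Reaction (3): NH3→(NH4)2SO4 ratio 2:1 ⇒ n((NH4)2SO4) = 1.3705 mol.
Mass of (NH4)2SO4 = 1.3705 × 132.144 = 181.11 g.

181.1 g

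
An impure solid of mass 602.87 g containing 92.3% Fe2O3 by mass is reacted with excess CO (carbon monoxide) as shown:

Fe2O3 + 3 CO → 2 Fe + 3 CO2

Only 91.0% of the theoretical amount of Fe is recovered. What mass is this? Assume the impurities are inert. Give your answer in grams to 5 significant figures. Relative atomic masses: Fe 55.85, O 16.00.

Pure Fe2O3 available = 602.87 g × 0.923 = 556.449 g.
M(Fe2O3) = 2(55.85) + 3(16.00) = 159.70 g/mol.
M(Fe) = 55.85 g/mol.
n(Fe2O3) = 556.449 g / 159.70 g/mol = 3.48434 mol.
From the equation the Fe2O3:Fe mole ratio is 1:2, so n(Fe) = 3.48434 × 2/1 = 6.96868 mol.
Mass of Fe = 6.96868 mol × 55.85 g/mol = 389.201 g.
Actual mass collected = 389.201 g × 0.910 = 354.173 g.

354.17 g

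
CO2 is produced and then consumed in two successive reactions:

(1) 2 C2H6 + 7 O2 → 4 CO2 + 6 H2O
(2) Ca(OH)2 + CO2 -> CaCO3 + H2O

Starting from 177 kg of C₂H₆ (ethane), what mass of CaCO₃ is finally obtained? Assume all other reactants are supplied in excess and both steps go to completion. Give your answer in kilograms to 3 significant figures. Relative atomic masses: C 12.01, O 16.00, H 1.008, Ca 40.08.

1180 kg

M(C2H6) = 2(12.01) + 6(1.008) = 30.068 g/mol.
M(CaCO3) = 40.08 + 12.01 + 3(16.00) = 100.09 g/mol.
177 kg = 177000 g.
n(C2H6) = 177000 / 30.068 = 5887 mol.
Step 1 gives a 2:4 ratio of C2H6 to CO2, so n(CO2) = 11770 mol.
In step 2 the CO2:CaCO3 ratio is 1:1, so n(CaCO3) = 11770 mol.
Mass of CaCO3 = 11770 × 100.09 = 1.178 × 10^6 g = 1180 kg.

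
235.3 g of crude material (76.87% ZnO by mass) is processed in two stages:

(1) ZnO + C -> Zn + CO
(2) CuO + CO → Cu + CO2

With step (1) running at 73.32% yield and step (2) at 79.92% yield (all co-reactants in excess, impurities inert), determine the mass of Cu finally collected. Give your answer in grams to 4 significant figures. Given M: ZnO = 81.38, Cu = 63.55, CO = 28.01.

82.77 g

Pure ZnO = 235.3 × 0.7687 = 180.88 g.
n(ZnO) = 180.88 / 81.38 = 2.2226 mol.
Step 1 (ZnO:CO = 1:1): theoretical n(CO) = 2.2226 mol; at 73.32% yield, n(CO) = 1.6296 mol.
Step 2 (CO:Cu = 1:1): theoretical n(Cu) = 1.6296 mol, so theoretical mass = 1.6296 × 63.55 = 103.56 g.
At 79.92% yield, actual mass of Cu = 103.56 × 0.7992 = 82.767 g.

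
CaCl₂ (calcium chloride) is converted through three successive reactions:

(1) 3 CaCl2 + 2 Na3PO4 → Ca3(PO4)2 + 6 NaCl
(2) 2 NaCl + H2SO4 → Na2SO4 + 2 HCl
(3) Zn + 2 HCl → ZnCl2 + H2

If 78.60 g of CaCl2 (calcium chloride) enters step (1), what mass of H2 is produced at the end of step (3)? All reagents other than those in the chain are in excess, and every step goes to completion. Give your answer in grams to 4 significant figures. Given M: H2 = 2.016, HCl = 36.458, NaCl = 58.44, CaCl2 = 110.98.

n(CaCl2) = 78.60 / 110.98 = 0.70824 mol.
Reaction (1): CaCl2→NaCl ratio 3:6 ⇒ n(NaCl) = 1.4165 mol.
Reaction (2): NaCl→HCl ratio 2:2 ⇒ n(HCl) = 1.4165 mol.
Reaction (3): HCl→H2 ratio 2:1 ⇒ n(H2) = 0.70824 mol.
Mass of H2 = 0.70824 × 2.016 = 1.4278 g.

1.428 g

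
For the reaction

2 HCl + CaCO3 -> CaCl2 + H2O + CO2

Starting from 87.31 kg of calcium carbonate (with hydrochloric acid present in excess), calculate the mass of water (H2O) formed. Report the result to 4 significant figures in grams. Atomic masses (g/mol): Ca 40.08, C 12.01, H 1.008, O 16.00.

M(CaCO3) = 40.08 + 12.01 + 3(16.00) = 100.09 g/mol.
M(H2O) = 2(1.008) + 16.00 = 18.016 g/mol.
Convert: 87.31 kg = 87310 g.
n(CaCO3) = 87310 g / 100.09 g/mol = 872.31 mol.
From the equation the CaCO3:H2O mole ratio is 1:1, so n(H2O) = 872.31 × 1/1 = 872.31 mol.
Mass of H2O = 872.31 mol × 18.016 g/mol = 15716 g.

15720 g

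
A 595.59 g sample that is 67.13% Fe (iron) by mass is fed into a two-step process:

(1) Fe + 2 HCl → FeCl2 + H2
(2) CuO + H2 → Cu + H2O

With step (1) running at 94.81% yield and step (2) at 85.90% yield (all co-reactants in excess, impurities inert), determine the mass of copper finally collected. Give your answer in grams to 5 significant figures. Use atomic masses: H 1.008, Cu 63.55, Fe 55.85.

Pure Fe = 595.59 × 0.6713 = 399.820 g.
M(Fe) = 55.85 g/mol.
M(Cu) = 63.55 g/mol.
n(Fe) = 399.820 / 55.85 = 7.15881 mol.
Step 1 (Fe:H2 = 1:1): theoretical n(H2) = 7.15881 mol; at 94.81% yield, n(H2) = 6.78727 mol.
Step 2 (H2:Cu = 1:1): theoretical n(Cu) = 6.78727 mol, so theoretical mass = 6.78727 × 63.55 = 431.331 g.
At 85.90% yield, actual mass of Cu = 431.331 × 0.8590 = 370.513 g.

370.51 g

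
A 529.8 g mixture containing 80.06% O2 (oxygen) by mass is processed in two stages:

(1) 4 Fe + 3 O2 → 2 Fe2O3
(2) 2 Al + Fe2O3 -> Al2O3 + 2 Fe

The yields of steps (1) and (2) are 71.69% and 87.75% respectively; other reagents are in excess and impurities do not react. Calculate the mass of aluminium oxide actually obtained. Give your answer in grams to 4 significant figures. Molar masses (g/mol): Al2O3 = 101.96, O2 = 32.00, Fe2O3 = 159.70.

Pure O2 = 529.8 × 0.8006 = 424.16 g.
n(O2) = 424.16 / 32.00 = 13.255 mol.
Step 1 (O2:Fe2O3 = 3:2): theoretical n(Fe2O3) = 8.8366 mol; at 71.69% yield, n(Fe2O3) = 6.3350 mol.
Step 2 (Fe2O3:Al2O3 = 1:1): theoretical n(Al2O3) = 6.3350 mol, so theoretical mass = 6.3350 × 101.96 = 645.91 g.
At 87.75% yield, actual mass of Al2O3 = 645.91 × 0.8775 = 566.79 g.

566.8 g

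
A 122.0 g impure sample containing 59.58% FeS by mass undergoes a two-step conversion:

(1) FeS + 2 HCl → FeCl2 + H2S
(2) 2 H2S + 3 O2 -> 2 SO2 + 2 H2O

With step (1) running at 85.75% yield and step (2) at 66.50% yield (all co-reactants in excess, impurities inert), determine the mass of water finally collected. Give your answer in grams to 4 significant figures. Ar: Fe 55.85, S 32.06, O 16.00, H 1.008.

8.494 g

Pure FeS = 122.0 × 0.5958 = 72.688 g.
M(FeS) = 55.85 + 32.06 = 87.91 g/mol.
M(H2O) = 2(1.008) + 16.00 = 18.016 g/mol.
n(FeS) = 72.688 / 87.91 = 0.82684 mol.
Step 1 (FeS:H2S = 1:1): theoretical n(H2S) = 0.82684 mol; at 85.75% yield, n(H2S) = 0.70902 mol.
Step 2 (H2S:H2O = 2:2): theoretical n(H2O) = 0.70902 mol, so theoretical mass = 0.70902 × 18.016 = 12.774 g.
At 66.50% yield, actual mass of H2O = 12.774 × 0.6650 = 8.4945 g.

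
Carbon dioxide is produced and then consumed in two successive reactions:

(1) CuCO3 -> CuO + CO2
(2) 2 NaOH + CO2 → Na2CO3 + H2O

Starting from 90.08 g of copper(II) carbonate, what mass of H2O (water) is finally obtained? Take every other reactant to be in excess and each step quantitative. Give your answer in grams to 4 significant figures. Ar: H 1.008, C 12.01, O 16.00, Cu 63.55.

M(CuCO3) = 63.55 + 12.01 + 3(16.00) = 123.56 g/mol.
M(H2O) = 2(1.008) + 16.00 = 18.016 g/mol.
n(CuCO3) = 90.080 / 123.56 = 0.72904 mol.
Step 1 gives a 1:1 ratio of CuCO3 to CO2, so n(CO2) = 0.72904 mol.
In step 2 the CO2:H2O ratio is 1:1, so n(H2O) = 0.72904 mol.
Mass of H2O = 0.72904 × 18.016 = 13.134 g.

13.13 g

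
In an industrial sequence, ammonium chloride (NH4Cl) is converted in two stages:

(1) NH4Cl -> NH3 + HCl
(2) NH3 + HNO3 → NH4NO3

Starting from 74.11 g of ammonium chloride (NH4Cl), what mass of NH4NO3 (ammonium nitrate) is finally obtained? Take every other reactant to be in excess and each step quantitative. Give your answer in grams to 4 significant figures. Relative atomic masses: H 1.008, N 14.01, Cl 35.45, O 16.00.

110.9 g

M(NH4Cl) = 14.01 + 4(1.008) + 35.45 = 53.492 g/mol.
M(NH4NO3) = 2(14.01) + 4(1.008) + 3(16.00) = 80.052 g/mol.
n(NH4Cl) = 74.110 / 53.492 = 1.3854 mol.
Step 1 gives a 1:1 ratio of NH4Cl to NH3, so n(NH3) = 1.3854 mol.
In step 2 the NH3:NH4NO3 ratio is 1:1, so n(NH4NO3) = 1.3854 mol.
Mass of NH4NO3 = 1.3854 × 80.052 = 110.91 g.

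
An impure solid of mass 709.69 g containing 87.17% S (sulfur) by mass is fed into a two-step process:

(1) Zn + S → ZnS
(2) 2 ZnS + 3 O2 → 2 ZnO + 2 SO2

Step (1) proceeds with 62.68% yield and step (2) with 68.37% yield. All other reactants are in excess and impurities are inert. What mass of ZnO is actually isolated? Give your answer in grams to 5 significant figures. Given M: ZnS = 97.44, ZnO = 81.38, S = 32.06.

672.95 g

Pure S = 709.69 × 0.8717 = 618.637 g.
n(S) = 618.637 / 32.06 = 19.2962 mol.
Step 1 (S:ZnS = 1:1): theoretical n(ZnS) = 19.2962 mol; at 62.68% yield, n(ZnS) = 12.0949 mol.
Step 2 (ZnS:ZnO = 2:2): theoretical n(ZnO) = 12.0949 mol, so theoretical mass = 12.0949 × 81.38 = 984.281 g.
At 68.37% yield, actual mass of ZnO = 984.281 × 0.6837 = 672.953 g.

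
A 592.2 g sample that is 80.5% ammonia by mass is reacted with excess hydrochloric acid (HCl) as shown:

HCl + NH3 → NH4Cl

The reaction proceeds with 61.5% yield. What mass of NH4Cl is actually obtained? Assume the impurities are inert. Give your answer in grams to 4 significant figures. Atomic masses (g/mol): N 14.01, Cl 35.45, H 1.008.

920.7 g

Pure NH3 available = 592.2 g × 0.805 = 476.72 g.
M(NH3) = 14.01 + 3(1.008) = 17.034 g/mol.
M(NH4Cl) = 14.01 + 4(1.008) + 35.45 = 53.492 g/mol.
n(NH3) = 476.72 g / 17.034 g/mol = 27.986 mol.
From the equation the NH3:NH4Cl mole ratio is 1:1, so n(NH4Cl) = 27.986 × 1/1 = 27.986 mol.
Mass of NH4Cl = 27.986 mol × 53.492 g/mol = 1497.1 g.
Actual mass collected = 1497.1 g × 0.615 = 920.69 g.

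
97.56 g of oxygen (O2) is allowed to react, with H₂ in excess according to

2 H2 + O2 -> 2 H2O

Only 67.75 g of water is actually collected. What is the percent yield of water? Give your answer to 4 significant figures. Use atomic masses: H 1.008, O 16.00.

61.67 %

M(O2) = 2(16.00) = 32.00 g/mol.
M(H2O) = 2(1.008) + 16.00 = 18.016 g/mol.
n(O2) = 97.560 g / 32.00 g/mol = 3.0488 mol.
From the equation the O2:H2O mole ratio is 1:2, so n(H2O) = 3.0488 × 2/1 = 6.0975 mol.
Mass of H2O = 6.0975 mol × 18.016 g/mol = 109.85 g.
This is the theoretical yield. Percent yield = 67.75 g / 109.85 g × 100% = 61.674%.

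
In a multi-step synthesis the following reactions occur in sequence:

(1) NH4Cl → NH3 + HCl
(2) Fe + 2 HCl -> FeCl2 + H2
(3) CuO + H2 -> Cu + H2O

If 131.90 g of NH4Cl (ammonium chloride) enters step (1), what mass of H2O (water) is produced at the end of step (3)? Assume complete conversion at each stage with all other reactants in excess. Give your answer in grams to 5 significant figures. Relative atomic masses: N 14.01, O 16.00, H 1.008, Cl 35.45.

22.212 g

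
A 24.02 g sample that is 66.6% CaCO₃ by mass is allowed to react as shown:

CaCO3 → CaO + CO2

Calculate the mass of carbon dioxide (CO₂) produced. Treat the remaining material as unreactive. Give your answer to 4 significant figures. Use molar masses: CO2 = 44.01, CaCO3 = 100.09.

7.034 g

Mass of pure CaCO3 = 24.02 g × 0.666 = 15.997 g.
n(CaCO3) = 15.997 g / 100.09 g/mol = 0.15983 mol.
From the equation the CaCO3:CO2 mole ratio is 1:1, so n(CO2) = 0.15983 × 1/1 = 0.15983 mol.
Mass of CO2 = 0.15983 mol × 44.01 g/mol = 7.0341 g.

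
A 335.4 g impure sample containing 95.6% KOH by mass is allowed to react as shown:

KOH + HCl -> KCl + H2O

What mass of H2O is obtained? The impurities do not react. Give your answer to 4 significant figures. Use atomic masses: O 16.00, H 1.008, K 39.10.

103.0 g

Mass of pure KOH = 335.4 g × 0.956 = 320.64 g.
M(KOH) = 39.10 + 16.00 + 1.008 = 56.108 g/mol.
M(H2O) = 2(1.008) + 16.00 = 18.016 g/mol.
n(KOH) = 320.64 g / 56.108 g/mol = 5.7147 mol.
From the equation the KOH:H2O mole ratio is 1:1, so n(H2O) = 5.7147 × 1/1 = 5.7147 mol.
Mass of H2O = 5.7147 mol × 18.016 g/mol = 102.96 g.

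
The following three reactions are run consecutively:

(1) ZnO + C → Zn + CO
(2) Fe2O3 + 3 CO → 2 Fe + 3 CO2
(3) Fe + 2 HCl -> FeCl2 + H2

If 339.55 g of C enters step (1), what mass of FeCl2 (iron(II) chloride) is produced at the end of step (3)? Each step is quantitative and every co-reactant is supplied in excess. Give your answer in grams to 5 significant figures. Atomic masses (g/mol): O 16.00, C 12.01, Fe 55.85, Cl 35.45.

M(C) = 12.01 g/mol.
M(FeCl2) = 55.85 + 2(35.45) = 126.75 g/mol.
n(C) = 339.55 / 12.01 = 28.2723 mol.
Reaction (1): C→CO ratio 1:1 ⇒ n(CO) = 28.2723 mol.
Reaction (2): CO→Fe ratio 3:2 ⇒ n(Fe) = 18.8482 mol.
Reaction (3): Fe→FeCl2 ratio 1:1 ⇒ n(FeCl2) = 18.8482 mol.
Mass of FeCl2 = 18.8482 × 126.75 = 2389.01 g.

2389.0 g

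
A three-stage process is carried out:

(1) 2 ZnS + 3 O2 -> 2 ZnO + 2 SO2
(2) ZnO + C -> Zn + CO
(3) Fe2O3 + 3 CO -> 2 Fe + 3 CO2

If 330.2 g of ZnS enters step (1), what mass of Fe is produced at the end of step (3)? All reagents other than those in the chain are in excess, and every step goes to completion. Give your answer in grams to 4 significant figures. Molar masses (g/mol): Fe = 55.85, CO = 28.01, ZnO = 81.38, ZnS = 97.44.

n(ZnS) = 330.2 / 97.44 = 3.3888 mol.
Reaction (1): ZnS→ZnO ratio 2:2 ⇒ n(ZnO) = 3.3888 mol.
Reaction (2): ZnO→CO ratio 1:1 ⇒ n(CO) = 3.3888 mol.
Reaction (3): CO→Fe ratio 3:2 ⇒ n(Fe) = 2.2592 mol.
Mass of Fe = 2.2592 × 55.85 = 126.17 g.

126.2 g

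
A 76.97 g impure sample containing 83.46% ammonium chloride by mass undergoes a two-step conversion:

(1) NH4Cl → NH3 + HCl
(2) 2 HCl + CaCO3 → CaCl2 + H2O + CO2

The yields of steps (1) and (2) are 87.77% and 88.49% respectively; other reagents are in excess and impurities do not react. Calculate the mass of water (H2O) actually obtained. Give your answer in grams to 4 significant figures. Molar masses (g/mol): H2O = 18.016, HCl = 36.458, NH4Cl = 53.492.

Pure NH4Cl = 76.97 × 0.8346 = 64.239 g.
n(NH4Cl) = 64.239 / 53.492 = 1.2009 mol.
Step 1 (NH4Cl:HCl = 1:1): theoretical n(HCl) = 1.2009 mol; at 87.77% yield, n(HCl) = 1.0540 mol.
Step 2 (HCl:H2O = 2:1): theoretical n(H2O) = 0.52702 mol, so theoretical mass = 0.52702 × 18.016 = 9.4948 g.
At 88.49% yield, actual mass of H2O = 9.4948 × 0.8849 = 8.4019 g.

8.402 g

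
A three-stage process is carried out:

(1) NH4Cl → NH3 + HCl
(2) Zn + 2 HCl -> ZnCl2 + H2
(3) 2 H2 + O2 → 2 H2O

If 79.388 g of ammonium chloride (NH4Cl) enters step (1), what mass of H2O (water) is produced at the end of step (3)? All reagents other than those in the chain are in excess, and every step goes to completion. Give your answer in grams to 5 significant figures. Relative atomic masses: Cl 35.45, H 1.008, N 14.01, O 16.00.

M(NH4Cl) = 14.01 + 4(1.008) + 35.45 = 53.492 g/mol.
M(H2O) = 2(1.008) + 16.00 = 18.016 g/mol.
n(NH4Cl) = 79.388 / 53.492 = 1.48411 mol.
Reaction (1): NH4Cl→HCl ratio 1:1 ⇒ n(HCl) = 1.48411 mol.
Reaction (2): HCl→H2 ratio 2:1 ⇒ n(H2) = 0.742055 mol.
Reaction (3): H2→H2O ratio 2:2 ⇒ n(H2O) = 0.742055 mol.
Mass of H2O = 0.742055 × 18.016 = 13.3689 g.

13.369 g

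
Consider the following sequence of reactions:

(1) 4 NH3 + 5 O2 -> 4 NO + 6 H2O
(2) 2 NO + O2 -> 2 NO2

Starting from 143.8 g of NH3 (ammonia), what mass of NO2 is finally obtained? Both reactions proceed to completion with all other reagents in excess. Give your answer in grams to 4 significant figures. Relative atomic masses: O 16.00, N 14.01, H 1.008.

388.4 g

M(NH3) = 14.01 + 3(1.008) = 17.034 g/mol.
M(NO2) = 14.01 + 2(16.00) = 46.01 g/mol.
n(NH3) = 143.80 / 17.034 = 8.4419 mol.
Step 1 gives a 4:4 ratio of NH3 to NO, so n(NO) = 8.4419 mol.
In step 2 the NO:NO2 ratio is 2:2, so n(NO2) = 8.4419 mol.
Mass of NO2 = 8.4419 × 46.01 = 388.41 g.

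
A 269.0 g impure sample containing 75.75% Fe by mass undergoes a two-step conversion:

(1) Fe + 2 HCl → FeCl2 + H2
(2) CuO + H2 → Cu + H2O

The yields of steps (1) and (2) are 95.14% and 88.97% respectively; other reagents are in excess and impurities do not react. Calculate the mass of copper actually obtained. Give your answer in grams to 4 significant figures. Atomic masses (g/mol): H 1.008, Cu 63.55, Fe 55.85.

Pure Fe = 269.0 × 0.7575 = 203.77 g.
M(Fe) = 55.85 g/mol.
M(Cu) = 63.55 g/mol.
n(Fe) = 203.77 / 55.85 = 3.6485 mol.
Step 1 (Fe:H2 = 1:1): theoretical n(H2) = 3.6485 mol; at 95.14% yield, n(H2) = 3.4712 mol.
Step 2 (H2:Cu = 1:1): theoretical n(Cu) = 3.4712 mol, so theoretical mass = 3.4712 × 63.55 = 220.59 g.
At 88.97% yield, actual mass of Cu = 220.59 × 0.8897 = 196.26 g.

196.3 g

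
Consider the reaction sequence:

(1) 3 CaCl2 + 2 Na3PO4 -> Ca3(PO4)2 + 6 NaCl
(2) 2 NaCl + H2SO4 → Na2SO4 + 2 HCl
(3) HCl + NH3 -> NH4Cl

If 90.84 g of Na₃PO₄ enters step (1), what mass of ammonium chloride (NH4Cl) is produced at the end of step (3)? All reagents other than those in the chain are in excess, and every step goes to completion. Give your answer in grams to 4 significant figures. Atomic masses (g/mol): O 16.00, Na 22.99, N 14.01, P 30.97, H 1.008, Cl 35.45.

88.92 g

M(Na3PO4) = 3(22.99) + 30.97 + 4(16.00) = 163.94 g/mol.
M(NH4Cl) = 14.01 + 4(1.008) + 35.45 = 53.492 g/mol.
n(Na3PO4) = 90.84 / 163.94 = 0.55411 mol.
Reaction (1): Na3PO4→NaCl ratio 2:6 ⇒ n(NaCl) = 1.6623 mol.
Reaction (2): NaCl→HCl ratio 2:2 ⇒ n(HCl) = 1.6623 mol.
Reaction (3): HCl→NH4Cl ratio 1:1 ⇒ n(NH4Cl) = 1.6623 mol.
Mass of NH4Cl = 1.6623 × 53.492 = 88.921 g.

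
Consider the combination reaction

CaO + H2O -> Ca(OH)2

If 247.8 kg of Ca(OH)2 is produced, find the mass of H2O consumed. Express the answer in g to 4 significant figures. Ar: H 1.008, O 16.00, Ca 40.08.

M(Ca(OH)2) = 40.08 + 2(16.00) + 2(1.008) = 74.096 g/mol.
M(H2O) = 2(1.008) + 16.00 = 18.016 g/mol.
Convert: 247.8 kg = 247800 g.
n(Ca(OH)2) = 247800 g / 74.096 g/mol = 3344.3 mol.
From the equation the Ca(OH)2:H2O mole ratio is 1:1, so n(H2O) = 3344.3 × 1/1 = 3344.3 mol.
Mass of H2O = 3344.3 mol × 18.016 g/mol = 60251 g.

60250 g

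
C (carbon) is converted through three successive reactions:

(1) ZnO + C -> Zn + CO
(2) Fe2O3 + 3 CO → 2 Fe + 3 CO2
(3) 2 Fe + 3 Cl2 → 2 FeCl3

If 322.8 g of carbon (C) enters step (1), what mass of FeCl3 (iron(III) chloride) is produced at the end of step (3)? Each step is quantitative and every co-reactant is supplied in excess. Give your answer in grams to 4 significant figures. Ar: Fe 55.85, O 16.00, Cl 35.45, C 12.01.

2906 g

M(C) = 12.01 g/mol.
M(FeCl3) = 55.85 + 3(35.45) = 162.20 g/mol.
n(C) = 322.8 / 12.01 = 26.878 mol.
Reaction (1): C→CO ratio 1:1 ⇒ n(CO) = 26.878 mol.
Reaction (2): CO→Fe ratio 3:2 ⇒ n(Fe) = 17.918 mol.
Reaction (3): Fe→FeCl3 ratio 2:2 ⇒ n(FeCl3) = 17.918 mol.
Mass of FeCl3 = 17.918 × 162.20 = 2906.4 g.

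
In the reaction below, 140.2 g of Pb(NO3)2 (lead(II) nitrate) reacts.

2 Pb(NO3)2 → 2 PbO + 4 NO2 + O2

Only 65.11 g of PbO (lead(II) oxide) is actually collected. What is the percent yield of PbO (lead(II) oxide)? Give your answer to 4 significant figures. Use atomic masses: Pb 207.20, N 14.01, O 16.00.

68.92 %

M(Pb(NO3)2) = 207.20 + 2(14.01) + 6(16.00) = 331.22 g/mol.
M(PbO) = 207.20 + 16.00 = 223.20 g/mol.
n(Pb(NO3)2) = 140.20 g / 331.22 g/mol = 0.42328 mol.
From the equation the Pb(NO3)2:PbO mole ratio is 2:2, so n(PbO) = 0.42328 × 2/2 = 0.42328 mol.
Mass of PbO = 0.42328 mol × 223.20 g/mol = 94.477 g.
This is the theoretical yield. Percent yield = 65.11 g / 94.477 g × 100% = 68.916%.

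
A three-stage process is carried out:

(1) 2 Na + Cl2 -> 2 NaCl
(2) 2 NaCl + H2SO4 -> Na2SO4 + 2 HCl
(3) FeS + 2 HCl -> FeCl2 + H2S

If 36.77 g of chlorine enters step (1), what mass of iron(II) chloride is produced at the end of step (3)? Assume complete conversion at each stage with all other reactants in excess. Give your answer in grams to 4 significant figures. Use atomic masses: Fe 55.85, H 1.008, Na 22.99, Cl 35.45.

65.73 g

M(Cl2) = 2(35.45) = 70.90 g/mol.
M(FeCl2) = 55.85 + 2(35.45) = 126.75 g/mol.
n(Cl2) = 36.77 / 70.90 = 0.51862 mol.
Reaction (1): Cl2→NaCl ratio 1:2 ⇒ n(NaCl) = 1.0372 mol.
Reaction (2): NaCl→HCl ratio 2:2 ⇒ n(HCl) = 1.0372 mol.
Reaction (3): HCl→FeCl2 ratio 2:1 ⇒ n(FeCl2) = 0.51862 mol.
Mass of FeCl2 = 0.51862 × 126.75 = 65.735 g.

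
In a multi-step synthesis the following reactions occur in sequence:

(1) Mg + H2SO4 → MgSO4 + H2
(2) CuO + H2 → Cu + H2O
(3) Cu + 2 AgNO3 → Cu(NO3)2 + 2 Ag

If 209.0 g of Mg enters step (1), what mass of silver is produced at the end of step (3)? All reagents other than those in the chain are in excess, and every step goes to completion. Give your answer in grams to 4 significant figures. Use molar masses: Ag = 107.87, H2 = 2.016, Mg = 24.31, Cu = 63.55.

n(Mg) = 209.0 / 24.31 = 8.5973 mol.
Reaction (1): Mg→H2 ratio 1:1 ⇒ n(H2) = 8.5973 mol.
Reaction (2): H2→Cu ratio 1:1 ⇒ n(Cu) = 8.5973 mol.
Reaction (3): Cu→Ag ratio 1:2 ⇒ n(Ag) = 17.195 mol.
Mass of Ag = 17.195 × 107.87 = 1854.8 g.

1855 g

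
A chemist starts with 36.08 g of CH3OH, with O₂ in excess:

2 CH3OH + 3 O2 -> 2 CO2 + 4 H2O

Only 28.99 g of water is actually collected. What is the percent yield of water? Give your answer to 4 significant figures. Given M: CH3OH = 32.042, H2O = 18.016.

71.45 %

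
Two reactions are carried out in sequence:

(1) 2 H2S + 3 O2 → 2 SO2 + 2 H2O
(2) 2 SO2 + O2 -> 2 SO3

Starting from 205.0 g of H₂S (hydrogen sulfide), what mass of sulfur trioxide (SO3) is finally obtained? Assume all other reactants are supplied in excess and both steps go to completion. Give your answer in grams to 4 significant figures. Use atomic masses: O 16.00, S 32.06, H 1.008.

481.6 g

M(H2S) = 2(1.008) + 32.06 = 34.076 g/mol.
M(SO3) = 32.06 + 3(16.00) = 80.06 g/mol.
n(H2S) = 205.00 / 34.076 = 6.0160 mol.
Step 1 gives a 2:2 ratio of H2S to SO2, so n(SO2) = 6.0160 mol.
In step 2 the SO2:SO3 ratio is 2:2, so n(SO3) = 6.0160 mol.
Mass of SO3 = 6.0160 × 80.06 = 481.64 g.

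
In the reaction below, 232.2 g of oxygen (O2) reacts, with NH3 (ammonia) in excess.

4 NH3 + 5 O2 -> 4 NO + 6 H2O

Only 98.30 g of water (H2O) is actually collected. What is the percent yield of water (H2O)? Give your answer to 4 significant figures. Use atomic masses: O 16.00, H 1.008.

M(O2) = 2(16.00) = 32.00 g/mol.
M(H2O) = 2(1.008) + 16.00 = 18.016 g/mol.
n(O2) = 232.20 g / 32.00 g/mol = 7.2562 mol.
From the equation the O2:H2O mole ratio is 5:6, so n(H2O) = 7.2562 × 6/5 = 8.7075 mol.
Mass of H2O = 8.7075 mol × 18.016 g/mol = 156.87 g.
This is the theoretical yield. Percent yield = 98.30 g / 156.87 g × 100% = 62.662%.

62.66 %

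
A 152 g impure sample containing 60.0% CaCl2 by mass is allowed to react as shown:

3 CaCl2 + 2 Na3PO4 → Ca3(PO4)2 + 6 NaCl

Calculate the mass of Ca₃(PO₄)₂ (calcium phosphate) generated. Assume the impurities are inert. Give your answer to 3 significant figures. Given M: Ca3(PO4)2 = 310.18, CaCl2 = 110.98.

85.0 g

Mass of pure CaCl2 = 152 g × 0.600 = 91.20 g.
n(CaCl2) = 91.20 g / 110.98 g/mol = 0.8218 mol.
From the equation the CaCl2:Ca3(PO4)2 mole ratio is 3:1, so n(Ca3(PO4)2) = 0.8218 × 1/3 = 0.2739 mol.
Mass of Ca3(PO4)2 = 0.2739 mol × 310.18 g/mol = 84.97 g.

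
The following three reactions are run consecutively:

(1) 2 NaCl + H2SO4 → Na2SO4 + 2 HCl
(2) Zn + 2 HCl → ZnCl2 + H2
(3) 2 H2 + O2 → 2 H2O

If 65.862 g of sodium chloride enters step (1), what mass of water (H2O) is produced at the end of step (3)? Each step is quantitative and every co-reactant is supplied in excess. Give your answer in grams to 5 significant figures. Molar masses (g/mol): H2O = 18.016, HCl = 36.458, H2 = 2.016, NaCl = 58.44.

10.152 g

n(NaCl) = 65.862 / 58.44 = 1.12700 mol.
Reaction (1): NaCl→HCl ratio 2:2 ⇒ n(HCl) = 1.12700 mol.
Reaction (2): HCl→H2 ratio 2:1 ⇒ n(H2) = 0.563501 mol.
Reaction (3): H2→H2O ratio 2:2 ⇒ n(H2O) = 0.563501 mol.
Mass of H2O = 0.563501 × 18.016 = 10.1520 g.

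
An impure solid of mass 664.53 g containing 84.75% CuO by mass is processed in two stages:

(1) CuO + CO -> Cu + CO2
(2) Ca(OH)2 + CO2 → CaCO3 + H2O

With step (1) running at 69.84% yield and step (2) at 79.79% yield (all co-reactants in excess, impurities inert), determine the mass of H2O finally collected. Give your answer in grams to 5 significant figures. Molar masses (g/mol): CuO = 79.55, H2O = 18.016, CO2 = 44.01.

71.076 g

Pure CuO = 664.53 × 0.8475 = 563.189 g.
n(CuO) = 563.189 / 79.55 = 7.07969 mol.
Step 1 (CuO:CO2 = 1:1): theoretical n(CO2) = 7.07969 mol; at 69.84% yield, n(CO2) = 4.94445 mol.
Step 2 (CO2:H2O = 1:1): theoretical n(H2O) = 4.94445 mol, so theoretical mass = 4.94445 × 18.016 = 89.0793 g.
At 79.79% yield, actual mass of H2O = 89.0793 × 0.7979 = 71.0764 g.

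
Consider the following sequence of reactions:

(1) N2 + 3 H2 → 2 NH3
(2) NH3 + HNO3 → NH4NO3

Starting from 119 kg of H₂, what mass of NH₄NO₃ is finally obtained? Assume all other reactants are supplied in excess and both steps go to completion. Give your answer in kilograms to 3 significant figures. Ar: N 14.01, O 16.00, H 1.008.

3150 kg

M(H2) = 2(1.008) = 2.016 g/mol.
M(NH4NO3) = 2(14.01) + 4(1.008) + 3(16.00) = 80.052 g/mol.
119 kg = 119000 g.
n(H2) = 119000 / 2.016 = 59030 mol.
Step 1 gives a 3:2 ratio of H2 to NH3, so n(NH3) = 39350 mol.
In step 2 the NH3:NH4NO3 ratio is 1:1, so n(NH4NO3) = 39350 mol.
Mass of NH4NO3 = 39350 × 80.052 = 3.150 × 10^6 g = 3150 kg.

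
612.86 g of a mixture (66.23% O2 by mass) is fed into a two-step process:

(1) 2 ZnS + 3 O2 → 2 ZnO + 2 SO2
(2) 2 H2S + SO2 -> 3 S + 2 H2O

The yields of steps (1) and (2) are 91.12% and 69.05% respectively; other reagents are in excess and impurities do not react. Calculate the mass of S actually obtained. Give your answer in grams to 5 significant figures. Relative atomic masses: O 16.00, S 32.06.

Pure O2 = 612.86 × 0.6623 = 405.897 g.
M(O2) = 2(16.00) = 32.00 g/mol.
M(S) = 32.06 g/mol.
n(O2) = 405.897 / 32.00 = 12.6843 mol.
Step 1 (O2:SO2 = 3:2): theoretical n(SO2) = 8.45619 mol; at 91.12% yield, n(SO2) = 7.70528 mol.
Step 2 (SO2:S = 1:3): theoretical n(S) = 23.1158 mol, so theoretical mass = 23.1158 × 32.06 = 741.094 g.
At 69.05% yield, actual mass of S = 741.094 × 0.6905 = 511.725 g.

511.73 g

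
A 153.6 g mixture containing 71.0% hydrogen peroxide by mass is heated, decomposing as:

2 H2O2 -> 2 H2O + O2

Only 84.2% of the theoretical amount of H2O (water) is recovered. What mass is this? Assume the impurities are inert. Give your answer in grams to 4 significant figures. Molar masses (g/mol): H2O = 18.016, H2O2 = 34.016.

48.63 g

Pure H2O2 available = 153.6 g × 0.710 = 109.06 g.
n(H2O2) = 109.06 g / 34.016 g/mol = 3.2060 mol.
From the equation the H2O2:H2O mole ratio is 2:2, so n(H2O) = 3.2060 × 2/2 = 3.2060 mol.
Mass of H2O = 3.2060 mol × 18.016 g/mol = 57.760 g.
Actual mass collected = 57.760 g × 0.842 = 48.634 g.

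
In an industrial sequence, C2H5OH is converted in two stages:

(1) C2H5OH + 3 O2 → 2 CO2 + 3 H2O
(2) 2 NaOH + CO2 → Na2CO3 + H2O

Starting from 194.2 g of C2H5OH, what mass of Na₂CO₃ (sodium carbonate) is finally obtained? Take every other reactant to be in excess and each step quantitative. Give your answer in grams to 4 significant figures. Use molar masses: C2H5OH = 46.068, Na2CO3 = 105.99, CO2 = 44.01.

n(C2H5OH) = 194.20 / 46.068 = 4.2155 mol.
Step 1 gives a 1:2 ratio of C2H5OH to CO2, so n(CO2) = 8.4310 mol.
In step 2 the CO2:Na2CO3 ratio is 1:1, so n(Na2CO3) = 8.4310 mol.
Mass of Na2CO3 = 8.4310 × 105.99 = 893.60 g.

893.6 g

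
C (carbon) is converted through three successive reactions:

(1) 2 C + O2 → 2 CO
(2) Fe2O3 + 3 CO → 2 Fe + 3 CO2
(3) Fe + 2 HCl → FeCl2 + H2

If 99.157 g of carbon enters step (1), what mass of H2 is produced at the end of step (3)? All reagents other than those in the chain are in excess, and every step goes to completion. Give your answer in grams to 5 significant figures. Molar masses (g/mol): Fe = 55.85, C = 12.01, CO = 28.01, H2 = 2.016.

n(C) = 99.157 / 12.01 = 8.25620 mol.
Reaction (1): C→CO ratio 2:2 ⇒ n(CO) = 8.25620 mol.
Reaction (2): CO→Fe ratio 3:2 ⇒ n(Fe) = 5.50414 mol.
Reaction (3): Fe→H2 ratio 1:1 ⇒ n(H2) = 5.50414 mol.
Mass of H2 = 5.50414 × 2.016 = 11.0963 g.

11.096 g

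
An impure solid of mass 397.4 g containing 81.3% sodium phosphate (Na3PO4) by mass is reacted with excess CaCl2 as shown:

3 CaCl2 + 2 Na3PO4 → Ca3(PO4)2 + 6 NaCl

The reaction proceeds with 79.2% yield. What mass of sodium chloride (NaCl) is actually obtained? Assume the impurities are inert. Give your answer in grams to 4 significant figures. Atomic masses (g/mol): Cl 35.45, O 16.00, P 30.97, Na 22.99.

273.6 g

Pure Na3PO4 available = 397.4 g × 0.813 = 323.09 g.
M(Na3PO4) = 3(22.99) + 30.97 + 4(16.00) = 163.94 g/mol.
M(NaCl) = 22.99 + 35.45 = 58.44 g/mol.
n(Na3PO4) = 323.09 g / 163.94 g/mol = 1.9708 mol.
From the equation the Na3PO4:NaCl mole ratio is 2:6, so n(NaCl) = 1.9708 × 6/2 = 5.9123 mol.
Mass of NaCl = 5.9123 mol × 58.44 g/mol = 345.51 g.
Actual mass collected = 345.51 g × 0.792 = 273.65 g.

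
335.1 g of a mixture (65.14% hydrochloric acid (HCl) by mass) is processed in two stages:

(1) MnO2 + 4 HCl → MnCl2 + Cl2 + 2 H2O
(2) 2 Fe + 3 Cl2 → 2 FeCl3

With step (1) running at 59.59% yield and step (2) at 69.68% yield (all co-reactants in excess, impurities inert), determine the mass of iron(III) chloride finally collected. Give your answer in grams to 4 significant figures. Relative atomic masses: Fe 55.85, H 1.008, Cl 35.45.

67.21 g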